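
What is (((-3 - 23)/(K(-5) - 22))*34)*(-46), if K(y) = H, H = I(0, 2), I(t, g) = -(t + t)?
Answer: -20332/11 ≈ -1848.4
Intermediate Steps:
I(t, g) = -2*t
H = 0 (H = -2*0 = 0)
K(y) = 0
(((-3 - 23)/(K(-5) - 22))*34)*(-46) = (((-3 - 23)/(0 - 22))*34)*(-46) = (-26/(-22)*34)*(-46) = (-26*(-1/22)*34)*(-46) = ((13/11)*34)*(-46) = (442/11)*(-46) = -20332/11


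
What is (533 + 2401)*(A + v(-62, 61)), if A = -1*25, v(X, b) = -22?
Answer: -137898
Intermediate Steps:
A = -25
(533 + 2401)*(A + v(-62, 61)) = (533 + 2401)*(-25 - 22) = 2934*(-47) = -137898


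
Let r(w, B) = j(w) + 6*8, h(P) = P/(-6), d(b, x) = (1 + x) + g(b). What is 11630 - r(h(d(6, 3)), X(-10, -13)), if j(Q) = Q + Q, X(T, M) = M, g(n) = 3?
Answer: 34753/3 ≈ 11584.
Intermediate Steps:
d(b, x) = 4 + x (d(b, x) = (1 + x) + 3 = 4 + x)
j(Q) = 2*Q
h(P) = -P/6 (h(P) = P*(-1/6) = -P/6)
r(w, B) = 48 + 2*w (r(w, B) = 2*w + 6*8 = 2*w + 48 = 48 + 2*w)
11630 - r(h(d(6, 3)), X(-10, -13)) = 11630 - (48 + 2*(-(4 + 3)/6)) = 11630 - (48 + 2*(-1/6*7)) = 11630 - (48 + 2*(-7/6)) = 11630 - (48 - 7/3) = 11630 - 1*137/3 = 11630 - 137/3 = 34753/3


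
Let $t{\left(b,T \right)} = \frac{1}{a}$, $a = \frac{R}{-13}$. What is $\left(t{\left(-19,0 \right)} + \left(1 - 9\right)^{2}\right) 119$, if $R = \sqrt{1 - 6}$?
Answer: $7616 + \frac{1547 i \sqrt{5}}{5} \approx 7616.0 + 691.84 i$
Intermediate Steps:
$R = i \sqrt{5}$ ($R = \sqrt{-5} = i \sqrt{5} \approx 2.2361 i$)
$a = - \frac{i \sqrt{5}}{13}$ ($a = \frac{i \sqrt{5}}{-13} = i \sqrt{5} \left(- \frac{1}{13}\right) = - \frac{i \sqrt{5}}{13} \approx - 0.17201 i$)
$t{\left(b,T \right)} = \frac{13 i \sqrt{5}}{5}$ ($t{\left(b,T \right)} = \frac{1}{\left(- \frac{1}{13}\right) i \sqrt{5}} = \frac{13 i \sqrt{5}}{5}$)
$\left(t{\left(-19,0 \right)} + \left(1 - 9\right)^{2}\right) 119 = \left(\frac{13 i \sqrt{5}}{5} + \left(1 - 9\right)^{2}\right) 119 = \left(\frac{13 i \sqrt{5}}{5} + \left(-8\right)^{2}\right) 119 = \left(\frac{13 i \sqrt{5}}{5} + 64\right) 119 = \left(64 + \frac{13 i \sqrt{5}}{5}\right) 119 = 7616 + \frac{1547 i \sqrt{5}}{5}$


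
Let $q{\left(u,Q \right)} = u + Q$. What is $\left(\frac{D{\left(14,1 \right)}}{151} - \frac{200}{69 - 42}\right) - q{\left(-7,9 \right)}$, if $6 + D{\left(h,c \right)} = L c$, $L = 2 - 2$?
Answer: $- \frac{38516}{4077} \approx -9.4471$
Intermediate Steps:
$L = 0$
$D{\left(h,c \right)} = -6$ ($D{\left(h,c \right)} = -6 + 0 c = -6 + 0 = -6$)
$q{\left(u,Q \right)} = Q + u$
$\left(\frac{D{\left(14,1 \right)}}{151} - \frac{200}{69 - 42}\right) - q{\left(-7,9 \right)} = \left(- \frac{6}{151} - \frac{200}{69 - 42}\right) - \left(9 - 7\right) = \left(\left(-6\right) \frac{1}{151} - \frac{200}{27}\right) - 2 = \left(- \frac{6}{151} - \frac{200}{27}\right) - 2 = - \frac{30362}{4077} - 2 = - \frac{38516}{4077}$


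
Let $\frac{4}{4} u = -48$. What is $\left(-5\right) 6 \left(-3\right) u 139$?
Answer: $-600480$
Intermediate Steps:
$u = -48$
$\left(-5\right) 6 \left(-3\right) u 139 = \left(-5\right) 6 \left(-3\right) \left(-48\right) 139 = \left(-30\right) \left(-3\right) \left(-48\right) 139 = 90 \left(-48\right) 139 = \left(-4320\right) 139 = -600480$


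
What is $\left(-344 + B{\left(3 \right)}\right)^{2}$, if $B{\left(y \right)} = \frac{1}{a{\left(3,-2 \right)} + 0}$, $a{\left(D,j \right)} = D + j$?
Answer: $117649$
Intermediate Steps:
$B{\left(y \right)} = 1$ ($B{\left(y \right)} = \frac{1}{\left(3 - 2\right) + 0} = \frac{1}{1 + 0} = 1^{-1} = 1$)
$\left(-344 + B{\left(3 \right)}\right)^{2} = \left(-344 + 1\right)^{2} = \left(-343\right)^{2} = 117649$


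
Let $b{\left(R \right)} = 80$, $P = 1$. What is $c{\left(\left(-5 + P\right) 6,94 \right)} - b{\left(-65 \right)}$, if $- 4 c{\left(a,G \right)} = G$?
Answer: $- \frac{207}{2} \approx -103.5$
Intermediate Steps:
$c{\left(a,G \right)} = - \frac{G}{4}$
$c{\left(\left(-5 + P\right) 6,94 \right)} - b{\left(-65 \right)} = \left(- \frac{1}{4}\right) 94 - 80 = - \frac{47}{2} - 80 = - \frac{207}{2}$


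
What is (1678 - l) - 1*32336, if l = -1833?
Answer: -28825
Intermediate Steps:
(1678 - l) - 1*32336 = (1678 - 1*(-1833)) - 1*32336 = (1678 + 1833) - 32336 = 3511 - 32336 = -28825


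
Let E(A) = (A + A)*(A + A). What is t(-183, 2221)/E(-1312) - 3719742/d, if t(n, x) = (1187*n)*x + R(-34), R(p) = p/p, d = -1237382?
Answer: -8927507044717/133122505088 ≈ -67.062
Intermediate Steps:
E(A) = 4*A² (E(A) = (2*A)*(2*A) = 4*A²)
R(p) = 1
t(n, x) = 1 + 1187*n*x (t(n, x) = (1187*n)*x + 1 = 1187*n*x + 1 = 1 + 1187*n*x)
t(-183, 2221)/E(-1312) - 3719742/d = (1 + 1187*(-183)*2221)/((4*(-1312)²)) - 3719742/(-1237382) = (1 - 482447841)/((4*1721344)) - 3719742*(-1/1237382) = -482447840/6885376 + 1859871/618691 = -482447840*1/6885376 + 1859871/618691 = -15076495/215168 + 1859871/618691 = -8927507044717/133122505088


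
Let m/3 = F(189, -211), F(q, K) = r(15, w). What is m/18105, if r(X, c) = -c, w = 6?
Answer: -6/6035 ≈ -0.00099420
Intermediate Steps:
F(q, K) = -6 (F(q, K) = -1*6 = -6)
m = -18 (m = 3*(-6) = -18)
m/18105 = -18/18105 = -18*1/18105 = -6/6035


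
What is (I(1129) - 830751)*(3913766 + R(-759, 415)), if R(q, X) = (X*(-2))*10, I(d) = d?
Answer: -3240060513852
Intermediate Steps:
R(q, X) = -20*X (R(q, X) = -2*X*10 = -20*X)
(I(1129) - 830751)*(3913766 + R(-759, 415)) = (1129 - 830751)*(3913766 - 20*415) = -829622*(3913766 - 8300) = -829622*3905466 = -3240060513852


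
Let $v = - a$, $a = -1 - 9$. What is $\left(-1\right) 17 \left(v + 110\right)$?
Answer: $-2040$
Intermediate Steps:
$a = -10$
$v = 10$ ($v = \left(-1\right) \left(-10\right) = 10$)
$\left(-1\right) 17 \left(v + 110\right) = \left(-1\right) 17 \left(10 + 110\right) = \left(-17\right) 120 = -2040$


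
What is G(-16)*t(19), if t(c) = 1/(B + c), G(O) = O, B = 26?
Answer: -16/45 ≈ -0.35556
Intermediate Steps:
t(c) = 1/(26 + c)
G(-16)*t(19) = -16/(26 + 19) = -16/45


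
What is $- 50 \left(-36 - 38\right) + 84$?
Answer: $3784$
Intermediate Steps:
$- 50 \left(-36 - 38\right) + 84 = \left(-50\right) \left(-74\right) + 84 = 3700 + 84 = 3784$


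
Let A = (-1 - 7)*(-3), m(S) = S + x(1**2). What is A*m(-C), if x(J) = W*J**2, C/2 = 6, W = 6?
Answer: -144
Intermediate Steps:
C = 12 (C = 2*6 = 12)
x(J) = 6*J**2
m(S) = 6 + S (m(S) = S + 6*(1**2)**2 = S + 6*1**2 = S + 6*1 = S + 6 = 6 + S)
A = 24 (A = -8*(-3) = 24)
A*m(-C) = 24*(6 - 1*12) = 24*(6 - 12) = 24*(-6) = -144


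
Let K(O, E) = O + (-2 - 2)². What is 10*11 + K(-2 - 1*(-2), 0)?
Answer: 126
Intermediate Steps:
K(O, E) = 16 + O (K(O, E) = O + (-4)² = O + 16 = 16 + O)
10*11 + K(-2 - 1*(-2), 0) = 10*11 + (16 + (-2 - 1*(-2))) = 110 + (16 + (-2 + 2)) = 110 + (16 + 0) = 110 + 16 = 126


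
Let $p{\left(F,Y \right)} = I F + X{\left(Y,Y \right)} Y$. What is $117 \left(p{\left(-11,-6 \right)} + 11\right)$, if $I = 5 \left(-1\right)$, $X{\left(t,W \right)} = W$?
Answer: $11934$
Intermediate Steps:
$I = -5$
$p{\left(F,Y \right)} = Y^{2} - 5 F$ ($p{\left(F,Y \right)} = - 5 F + Y Y = - 5 F + Y^{2} = Y^{2} - 5 F$)
$117 \left(p{\left(-11,-6 \right)} + 11\right) = 117 \left(\left(\left(-6\right)^{2} - -55\right) + 11\right) = 117 \left(\left(36 + 55\right) + 11\right) = 117 \left(91 + 11\right) = 117 \cdot 102 = 11934$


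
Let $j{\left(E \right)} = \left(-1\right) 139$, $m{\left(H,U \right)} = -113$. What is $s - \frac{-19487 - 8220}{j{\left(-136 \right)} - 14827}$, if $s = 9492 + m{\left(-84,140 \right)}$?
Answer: $\frac{140338407}{14966} \approx 9377.2$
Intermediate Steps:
$j{\left(E \right)} = -139$
$s = 9379$ ($s = 9492 - 113 = 9379$)
$s - \frac{-19487 - 8220}{j{\left(-136 \right)} - 14827} = 9379 - \frac{-19487 - 8220}{-139 - 14827} = 9379 - - \frac{27707}{-14966} = 9379 - \left(-27707\right) \left(- \frac{1}{14966}\right) = 9379 - \frac{27707}{14966} = \frac{140338407}{14966}$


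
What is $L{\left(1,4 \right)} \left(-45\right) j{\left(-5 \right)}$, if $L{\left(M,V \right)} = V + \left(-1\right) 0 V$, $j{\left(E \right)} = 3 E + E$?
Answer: $3600$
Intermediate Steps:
$j{\left(E \right)} = 4 E$
$L{\left(M,V \right)} = V$ ($L{\left(M,V \right)} = V + 0 V = V + 0 = V$)
$L{\left(1,4 \right)} \left(-45\right) j{\left(-5 \right)} = 4 \left(-45\right) 4 \left(-5\right) = \left(-180\right) \left(-20\right) = 3600$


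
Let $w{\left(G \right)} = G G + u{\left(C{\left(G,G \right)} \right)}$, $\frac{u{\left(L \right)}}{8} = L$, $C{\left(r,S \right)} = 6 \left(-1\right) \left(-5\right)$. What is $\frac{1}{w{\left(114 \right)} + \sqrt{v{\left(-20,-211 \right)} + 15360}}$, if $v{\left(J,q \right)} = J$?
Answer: $\frac{3309}{43794089} - \frac{\sqrt{3835}}{87588178} \approx 7.4851 \cdot 10^{-5}$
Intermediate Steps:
$C{\left(r,S \right)} = 30$ ($C{\left(r,S \right)} = \left(-6\right) \left(-5\right) = 30$)
$u{\left(L \right)} = 8 L$
$w{\left(G \right)} = 240 + G^{2}$ ($w{\left(G \right)} = G G + 8 \cdot 30 = G^{2} + 240 = 240 + G^{2}$)
$\frac{1}{w{\left(114 \right)} + \sqrt{v{\left(-20,-211 \right)} + 15360}} = \frac{1}{\left(240 + 114^{2}\right) + \sqrt{-20 + 15360}} = \frac{1}{\left(240 + 12996\right) + \sqrt{15340}} = \frac{1}{13236 + 2 \sqrt{3835}}$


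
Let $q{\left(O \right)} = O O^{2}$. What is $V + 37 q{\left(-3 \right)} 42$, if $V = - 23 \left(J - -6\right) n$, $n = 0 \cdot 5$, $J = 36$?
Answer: $-41958$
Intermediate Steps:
$q{\left(O \right)} = O^{3}$
$n = 0$
$V = 0$ ($V = - 23 \left(36 - -6\right) 0 = - 23 \left(36 + 6\right) 0 = \left(-23\right) 42 \cdot 0 = \left(-966\right) 0 = 0$)
$V + 37 q{\left(-3 \right)} 42 = 0 + 37 \left(-3\right)^{3} \cdot 42 = 0 + 37 \left(-27\right) 42 = 0 - 41958 = -41958$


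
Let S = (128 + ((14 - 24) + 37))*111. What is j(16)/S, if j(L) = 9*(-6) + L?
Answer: -38/17205 ≈ -0.0022087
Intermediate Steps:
j(L) = -54 + L
S = 17205 (S = (128 + (-10 + 37))*111 = (128 + 27)*111 = 155*111 = 17205)
j(16)/S = (-54 + 16)/17205 = -38*1/17205 = -38/17205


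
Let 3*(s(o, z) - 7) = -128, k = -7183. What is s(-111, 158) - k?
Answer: 21442/3 ≈ 7147.3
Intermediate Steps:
s(o, z) = -107/3 (s(o, z) = 7 + (⅓)*(-128) = 7 - 128/3 = -107/3)
s(-111, 158) - k = -107/3 - 1*(-7183) = -107/3 + 7183 = 21442/3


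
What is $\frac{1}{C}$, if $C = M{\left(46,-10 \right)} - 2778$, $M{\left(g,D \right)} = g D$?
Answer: $- \frac{1}{3238} \approx -0.00030883$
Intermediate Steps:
$M{\left(g,D \right)} = D g$
$C = -3238$ ($C = \left(-10\right) 46 - 2778 = -460 - 2778 = -3238$)
$\frac{1}{C} = \frac{1}{-3238} = - \frac{1}{3238}$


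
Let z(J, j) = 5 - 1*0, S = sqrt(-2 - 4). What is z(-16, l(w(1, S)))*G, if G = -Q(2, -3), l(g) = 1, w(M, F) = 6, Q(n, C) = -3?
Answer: 15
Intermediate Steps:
S = I*sqrt(6) (S = sqrt(-6) = I*sqrt(6) ≈ 2.4495*I)
z(J, j) = 5 (z(J, j) = 5 + 0 = 5)
G = 3 (G = -1*(-3) = 3)
z(-16, l(w(1, S)))*G = 5*3 = 15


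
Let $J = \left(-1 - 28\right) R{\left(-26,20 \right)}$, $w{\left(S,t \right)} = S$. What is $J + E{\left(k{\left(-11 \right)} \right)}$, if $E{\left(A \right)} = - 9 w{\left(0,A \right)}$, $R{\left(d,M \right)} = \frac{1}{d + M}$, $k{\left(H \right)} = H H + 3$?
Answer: $\frac{29}{6} \approx 4.8333$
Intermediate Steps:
$k{\left(H \right)} = 3 + H^{2}$ ($k{\left(H \right)} = H^{2} + 3 = 3 + H^{2}$)
$R{\left(d,M \right)} = \frac{1}{M + d}$
$J = \frac{29}{6}$ ($J = \frac{-1 - 28}{20 - 26} = - \frac{29}{-6} = \left(-29\right) \left(- \frac{1}{6}\right) = \frac{29}{6} \approx 4.8333$)
$E{\left(A \right)} = 0$ ($E{\left(A \right)} = \left(-9\right) 0 = 0$)
$J + E{\left(k{\left(-11 \right)} \right)} = \frac{29}{6} + 0 = \frac{29}{6}$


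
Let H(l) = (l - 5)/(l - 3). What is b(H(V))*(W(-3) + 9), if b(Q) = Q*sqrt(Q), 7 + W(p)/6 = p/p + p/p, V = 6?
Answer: -7*sqrt(3)/3 ≈ -4.0415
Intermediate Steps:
H(l) = (-5 + l)/(-3 + l)
W(p) = -30 (W(p) = -42 + 6*(p/p + p/p) = -42 + 6*(1 + 1) = -42 + 6*2 = -42 + 12 = -30)
b(Q) = Q**(3/2)
b(H(V))*(W(-3) + 9) = ((-5 + 6)/(-3 + 6))**(3/2)*(-30 + 9) = (1/3)**(3/2)*(-21) = (sqrt(3)/9)*(-21) = -7*sqrt(3)/3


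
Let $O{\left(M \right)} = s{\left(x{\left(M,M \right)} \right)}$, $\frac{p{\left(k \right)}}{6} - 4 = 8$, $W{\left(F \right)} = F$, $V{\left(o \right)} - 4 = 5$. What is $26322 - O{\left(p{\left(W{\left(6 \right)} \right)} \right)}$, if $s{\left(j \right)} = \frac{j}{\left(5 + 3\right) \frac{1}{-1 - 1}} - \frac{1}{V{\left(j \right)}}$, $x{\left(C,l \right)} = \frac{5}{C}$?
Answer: $\frac{7580773}{288} \approx 26322.0$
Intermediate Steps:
$V{\left(o \right)} = 9$ ($V{\left(o \right)} = 4 + 5 = 9$)
$p{\left(k \right)} = 72$ ($p{\left(k \right)} = 24 + 6 \cdot 8 = 24 + 48 = 72$)
$s{\left(j \right)} = - \frac{1}{9} - \frac{j}{4}$ ($s{\left(j \right)} = \frac{j}{\left(5 + 3\right) \frac{1}{-1 - 1}} - \frac{1}{9} = \frac{j}{8 \frac{1}{-2}} - \frac{1}{9} = \frac{j}{8 \left(- \frac{1}{2}\right)} - \frac{1}{9} = \frac{j}{-4} - \frac{1}{9} = j \left(- \frac{1}{4}\right) - \frac{1}{9} = - \frac{j}{4} - \frac{1}{9} = - \frac{1}{9} - \frac{j}{4}$)
$O{\left(M \right)} = - \frac{1}{9} - \frac{5}{4 M}$ ($O{\left(M \right)} = - \frac{1}{9} - \frac{5 \frac{1}{M}}{4} = - \frac{1}{9} - \frac{5}{4 M}$)
$26322 - O{\left(p{\left(W{\left(6 \right)} \right)} \right)} = 26322 - \frac{-45 - 288}{36 \cdot 72} = 26322 - \frac{1}{36} \cdot \frac{1}{72} \left(-45 - 288\right) = 26322 - \frac{1}{36} \cdot \frac{1}{72} \left(-333\right) = 26322 - - \frac{37}{288} = 26322 + \frac{37}{288} = \frac{7580773}{288}$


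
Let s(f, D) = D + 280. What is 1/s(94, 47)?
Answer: 1/327 ≈ 0.0030581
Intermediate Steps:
s(f, D) = 280 + D
1/s(94, 47) = 1/(280 + 47) = 1/327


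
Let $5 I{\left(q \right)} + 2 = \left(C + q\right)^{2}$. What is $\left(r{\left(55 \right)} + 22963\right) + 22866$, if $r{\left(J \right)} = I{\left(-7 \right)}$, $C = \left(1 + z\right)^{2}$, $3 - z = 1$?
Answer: $\frac{229147}{5} \approx 45829.0$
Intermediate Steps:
$z = 2$ ($z = 3 - 1 = 2$)
$C = 9$ ($C = \left(1 + 2\right)^{2} = 3^{2} = 9$)
$I{\left(q \right)} = - \frac{2}{5} + \frac{\left(9 + q\right)^{2}}{5}$
$r{\left(J \right)} = \frac{2}{5}$ ($r{\left(J \right)} = - \frac{2}{5} + \frac{\left(9 - 7\right)^{2}}{5} = - \frac{2}{5} + \frac{2^{2}}{5} = - \frac{2}{5} + \frac{1}{5} \cdot 4 = - \frac{2}{5} + \frac{4}{5} = \frac{2}{5}$)
$\left(r{\left(55 \right)} + 22963\right) + 22866 = \left(\frac{2}{5} + 22963\right) + 22866 = \frac{114817}{5} + 22866 = \frac{229147}{5}$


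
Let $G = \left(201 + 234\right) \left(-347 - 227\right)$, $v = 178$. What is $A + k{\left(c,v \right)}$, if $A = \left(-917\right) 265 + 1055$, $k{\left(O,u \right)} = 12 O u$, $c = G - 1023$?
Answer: $-535764918$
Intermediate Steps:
$G = -249690$ ($G = 435 \left(-574\right) = -249690$)
$c = -250713$ ($c = -249690 - 1023 = -250713$)
$k{\left(O,u \right)} = 12 O u$
$A = -241950$ ($A = -243005 + 1055 = -241950$)
$A + k{\left(c,v \right)} = -241950 + 12 \left(-250713\right) 178 = -241950 - 535522968 = -535764918$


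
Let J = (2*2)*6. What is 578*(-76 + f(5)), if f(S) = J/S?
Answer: -205768/5 ≈ -41154.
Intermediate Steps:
J = 24 (J = 4*6 = 24)
f(S) = 24/S
578*(-76 + f(5)) = 578*(-76 + 24/5) = 578*(-356/5) = -205768/5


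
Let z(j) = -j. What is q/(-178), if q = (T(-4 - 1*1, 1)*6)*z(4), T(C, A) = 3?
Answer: 36/89 ≈ 0.40449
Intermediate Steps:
z(j) = -j
q = -72 (q = (3*6)*(-1*4) = 18*(-4) = -72)
q/(-178) = -72/(-178) = -72*(-1/178) = 36/89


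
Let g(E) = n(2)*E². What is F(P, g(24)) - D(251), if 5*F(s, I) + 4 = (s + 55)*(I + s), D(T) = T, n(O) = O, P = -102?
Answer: -50609/5 ≈ -10122.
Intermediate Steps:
g(E) = 2*E²
F(s, I) = -⅘ + (55 + s)*(I + s)/5 (F(s, I) = -⅘ + ((s + 55)*(I + s))/5 = -⅘ + ((55 + s)*(I + s))/5 = -⅘ + (55 + s)*(I + s)/5)
F(P, g(24)) - D(251) = (-⅘ + 11*(2*24²) + 11*(-102) + (⅕)*(-102)² + (⅕)*(2*24²)*(-102)) - 1*251 = (-⅘ + 11*(2*576) - 1122 + (⅕)*10404 + (⅕)*(2*576)*(-102)) - 251 = (-⅘ + 11*1152 - 1122 + 10404/5 + (⅕)*1152*(-102)) - 251 = (-⅘ + 12672 - 1122 + 10404/5 - 117504/5) - 251 = -49354/5 - 251 = -50609/5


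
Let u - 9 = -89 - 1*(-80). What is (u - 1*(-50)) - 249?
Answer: -199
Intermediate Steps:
u = 0 (u = 9 + (-89 - 1*(-80)) = 9 + (-89 + 80) = 9 - 9 = 0)
(u - 1*(-50)) - 249 = (0 - 1*(-50)) - 249 = (0 + 50) - 249 = 50 - 249 = -199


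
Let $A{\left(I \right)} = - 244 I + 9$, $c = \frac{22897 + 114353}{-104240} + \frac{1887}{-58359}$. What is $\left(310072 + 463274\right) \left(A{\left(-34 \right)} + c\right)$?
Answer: $\frac{93011336439127521}{14484148} \approx 6.4216 \cdot 10^{9}$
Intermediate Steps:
$c = - \frac{273549121}{202778072}$ ($c = 137250 \left(- \frac{1}{104240}\right) + 1887 \left(- \frac{1}{58359}\right) = - \frac{13725}{10424} - \frac{629}{19453} = - \frac{273549121}{202778072} \approx -1.349$)
$A{\left(I \right)} = 9 - 244 I$
$\left(310072 + 463274\right) \left(A{\left(-34 \right)} + c\right) = \left(310072 + 463274\right) \left(\left(9 - -8296\right) - \frac{273549121}{202778072}\right) = 773346 \left(\left(9 + 8296\right) - \frac{273549121}{202778072}\right) = 773346 \left(8305 - \frac{273549121}{202778072}\right) = 773346 \cdot \frac{1683798338839}{202778072} = \frac{93011336439127521}{14484148}$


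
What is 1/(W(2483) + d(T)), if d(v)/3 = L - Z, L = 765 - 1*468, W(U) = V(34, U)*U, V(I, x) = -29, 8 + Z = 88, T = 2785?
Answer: -1/71356 ≈ -1.4014e-5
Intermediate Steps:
Z = 80 (Z = -8 + 88 = 80)
W(U) = -29*U
L = 297 (L = 765 - 468 = 297)
d(v) = 651 (d(v) = 3*(297 - 1*80) = 3*(297 - 80) = 3*217 = 651)
1/(W(2483) + d(T)) = 1/(-29*2483 + 651) = 1/(-72007 + 651) = 1/(-71356) = -1/71356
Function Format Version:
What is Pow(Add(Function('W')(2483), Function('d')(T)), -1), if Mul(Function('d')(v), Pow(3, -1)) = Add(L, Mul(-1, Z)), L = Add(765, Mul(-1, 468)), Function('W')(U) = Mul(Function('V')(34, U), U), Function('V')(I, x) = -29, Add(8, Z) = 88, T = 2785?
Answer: Rational(-1, 71356) ≈ -1.4014e-5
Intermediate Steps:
Z = 80 (Z = Add(-8, 88) = 80)
Function('W')(U) = Mul(-29, U)
L = 297 (L = Add(765, -468) = 297)
Function('d')(v) = 651 (Function('d')(v) = Mul(3, Add(297, Mul(-1, 80))) = Mul(3, Add(297, -80)) = Mul(3, 217) = 651)
Pow(Add(Function('W')(2483), Function('d')(T)), -1) = Pow(Add(Mul(-29, 2483), 651), -1) = Pow(Add(-72007, 651), -1) = Pow(-71356, -1) = Rational(-1, 71356)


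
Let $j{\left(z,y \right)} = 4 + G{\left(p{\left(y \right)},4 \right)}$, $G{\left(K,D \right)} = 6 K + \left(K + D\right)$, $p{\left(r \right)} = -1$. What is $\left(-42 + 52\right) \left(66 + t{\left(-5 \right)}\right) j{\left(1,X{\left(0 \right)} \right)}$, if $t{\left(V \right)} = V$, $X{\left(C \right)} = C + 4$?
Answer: $610$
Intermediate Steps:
$X{\left(C \right)} = 4 + C$
$G{\left(K,D \right)} = D + 7 K$ ($G{\left(K,D \right)} = 6 K + \left(D + K\right) = D + 7 K$)
$j{\left(z,y \right)} = 1$ ($j{\left(z,y \right)} = 4 + \left(4 + 7 \left(-1\right)\right) = 4 + \left(4 - 7\right) = 4 - 3 = 1$)
$\left(-42 + 52\right) \left(66 + t{\left(-5 \right)}\right) j{\left(1,X{\left(0 \right)} \right)} = \left(-42 + 52\right) \left(66 - 5\right) 1 = 10 \cdot 61 \cdot 1 = 610 \cdot 1 = 610$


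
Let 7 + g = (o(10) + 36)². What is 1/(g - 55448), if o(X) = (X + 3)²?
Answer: -1/13430 ≈ -7.4460e-5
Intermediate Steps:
o(X) = (3 + X)²
g = 42018 (g = -7 + ((3 + 10)² + 36)² = -7 + (13² + 36)² = -7 + (169 + 36)² = -7 + 205² = -7 + 42025 = 42018)
1/(g - 55448) = 1/(42018 - 55448) = 1/(-13430) = -1/13430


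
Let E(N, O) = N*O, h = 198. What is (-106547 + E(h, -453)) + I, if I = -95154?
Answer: -291395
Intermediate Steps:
(-106547 + E(h, -453)) + I = (-106547 + 198*(-453)) - 95154 = (-106547 - 89694) - 95154 = -196241 - 95154 = -291395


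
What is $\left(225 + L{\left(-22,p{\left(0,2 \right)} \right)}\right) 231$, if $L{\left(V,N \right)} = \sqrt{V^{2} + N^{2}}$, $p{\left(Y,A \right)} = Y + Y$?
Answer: $57057$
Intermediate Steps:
$p{\left(Y,A \right)} = 2 Y$
$L{\left(V,N \right)} = \sqrt{N^{2} + V^{2}}$
$\left(225 + L{\left(-22,p{\left(0,2 \right)} \right)}\right) 231 = \left(225 + \sqrt{\left(2 \cdot 0\right)^{2} + \left(-22\right)^{2}}\right) 231 = \left(225 + \sqrt{0^{2} + 484}\right) 231 = \left(225 + \sqrt{0 + 484}\right) 231 = \left(225 + \sqrt{484}\right) 231 = \left(225 + 22\right) 231 = 247 \cdot 231 = 57057$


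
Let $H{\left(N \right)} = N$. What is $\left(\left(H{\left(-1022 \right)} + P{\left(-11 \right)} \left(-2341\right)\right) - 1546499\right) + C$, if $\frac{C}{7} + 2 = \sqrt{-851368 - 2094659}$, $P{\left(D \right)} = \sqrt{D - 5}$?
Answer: $-1547535 - 9364 i + 343 i \sqrt{1227} \approx -1.5475 \cdot 10^{6} + 2650.8 i$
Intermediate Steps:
$P{\left(D \right)} = \sqrt{-5 + D}$
$C = -14 + 343 i \sqrt{1227}$ ($C = -14 + 7 \sqrt{-851368 - 2094659} = -14 + 7 \sqrt{-2946027} = -14 + 7 \cdot 49 i \sqrt{1227} = -14 + 343 i \sqrt{1227} \approx -14.0 + 12015.0 i$)
$\left(\left(H{\left(-1022 \right)} + P{\left(-11 \right)} \left(-2341\right)\right) - 1546499\right) + C = \left(\left(-1022 + \sqrt{-5 - 11} \left(-2341\right)\right) - 1546499\right) - \left(14 - 343 i \sqrt{1227}\right) = \left(\left(-1022 + \sqrt{-16} \left(-2341\right)\right) - 1546499\right) - \left(14 - 343 i \sqrt{1227}\right) = \left(\left(-1022 + 4 i \left(-2341\right)\right) - 1546499\right) - \left(14 - 343 i \sqrt{1227}\right) = \left(\left(-1022 - 9364 i\right) - 1546499\right) - \left(14 - 343 i \sqrt{1227}\right) = \left(-1547521 - 9364 i\right) - \left(14 - 343 i \sqrt{1227}\right) = -1547535 - 9364 i + 343 i \sqrt{1227}$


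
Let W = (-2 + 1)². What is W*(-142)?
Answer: -142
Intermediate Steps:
W = 1 (W = (-1)² = 1)
W*(-142) = 1*(-142) = -142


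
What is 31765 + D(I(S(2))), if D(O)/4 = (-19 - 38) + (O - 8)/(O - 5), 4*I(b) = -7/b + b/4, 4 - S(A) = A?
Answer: 725491/23 ≈ 31543.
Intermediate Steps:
S(A) = 4 - A
I(b) = -7/(4*b) + b/16 (I(b) = (-7/b + b/4)/4 = -7/(4*b) + b/16)
D(O) = -228 + 4*(-8 + O)/(-5 + O) (D(O) = 4*((-19 - 38) + (O - 8)/(O - 5)) = 4*(-57 + (-8 + O)/(-5 + O)) = -228 + 4*(-8 + O)/(-5 + O))
31765 + D(I(S(2))) = 31765 + 4*(277 - 7*(-28 + (4 - 1*2)**2)/(2*(4 - 1*2)))/(-5 + (-28 + (4 - 1*2)**2)/(16*(4 - 1*2))) = 31765 + 4*(277 - 7*(-28 + (4 - 2)**2)/(2*(4 - 2)))/(-5 + (-28 + (4 - 2)**2)/(16*(4 - 2))) = 31765 + 4*(277 - 7*(-28 + 2**2)/(2*2))/(-5 + (1/16)*(-28 + 2**2)/2) = 31765 + 4*(277 - 7*(-28 + 4)/(2*2))/(-5 + (1/16)*(1/2)*(-28 + 4)) = 31765 + 4*(277 - 7*(-24)/(2*2))/(-5 + (1/16)*(1/2)*(-24)) = 31765 + 4*(277 - 56*(-3/4))/(-5 - 3/4) = 31765 + 4*(277 + 42)/(-23/4) = 31765 + 4*(-4/23)*319 = 31765 - 5104/23 = 725491/23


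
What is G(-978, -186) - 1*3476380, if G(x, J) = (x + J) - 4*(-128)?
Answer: -3477032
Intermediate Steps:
G(x, J) = 512 + J + x (G(x, J) = (J + x) + 512 = 512 + J + x)
G(-978, -186) - 1*3476380 = (512 - 186 - 978) - 1*3476380 = -652 - 3476380 = -3477032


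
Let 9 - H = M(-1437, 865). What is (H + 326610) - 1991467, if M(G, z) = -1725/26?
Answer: -43284323/26 ≈ -1.6648e+6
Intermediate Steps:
M(G, z) = -1725/26 (M(G, z) = -1725*1/26 = -1725/26)
H = 1959/26 (H = 9 - 1*(-1725/26) = 9 + 1725/26 = 1959/26 ≈ 75.346)
(H + 326610) - 1991467 = (1959/26 + 326610) - 1991467 = 8493819/26 - 1991467 = -43284323/26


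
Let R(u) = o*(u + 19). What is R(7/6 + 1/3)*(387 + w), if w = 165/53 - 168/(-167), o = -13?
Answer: -922568634/8851 ≈ -1.0423e+5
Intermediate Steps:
w = 36459/8851 (w = 165*(1/53) - 168*(-1/167) = 165/53 + 168/167 = 36459/8851 ≈ 4.1192)
R(u) = -247 - 13*u (R(u) = -13*(u + 19) = -13*(19 + u) = -247 - 13*u)
R(7/6 + 1/3)*(387 + w) = (-247 - 13*(7/6 + 1/3))*(387 + 36459/8851) = (-247 - 13*(7*(1/6) + 1*(1/3)))*(3461796/8851) = (-247 - 13*(7/6 + 1/3))*(3461796/8851) = (-247 - 13*3/2)*(3461796/8851) = (-247 - 39/2)*(3461796/8851) = -533/2*3461796/8851 = -922568634/8851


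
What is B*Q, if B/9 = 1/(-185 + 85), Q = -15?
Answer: 27/20 ≈ 1.3500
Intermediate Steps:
B = -9/100 (B = 9/(-185 + 85) = 9/(-100) = 9*(-1/100) = -9/100 ≈ -0.090000)
B*Q = -9/100*(-15) = 27/20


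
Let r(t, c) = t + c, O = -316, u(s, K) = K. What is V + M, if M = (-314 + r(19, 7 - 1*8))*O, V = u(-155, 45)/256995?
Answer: 534184097/5711 ≈ 93536.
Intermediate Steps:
V = 1/5711 (V = 45/256995 = 45*(1/256995) = 1/5711 ≈ 0.00017510)
r(t, c) = c + t
M = 93536 (M = (-314 + ((7 - 1*8) + 19))*(-316) = (-314 + ((7 - 8) + 19))*(-316) = (-314 + (-1 + 19))*(-316) = (-314 + 18)*(-316) = -296*(-316) = 93536)
V + M = 1/5711 + 93536 = 534184097/5711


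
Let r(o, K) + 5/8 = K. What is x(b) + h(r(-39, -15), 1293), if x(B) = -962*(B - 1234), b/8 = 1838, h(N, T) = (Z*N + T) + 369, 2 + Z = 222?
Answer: -25919831/2 ≈ -1.2960e+7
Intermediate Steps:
Z = 220 (Z = -2 + 222 = 220)
r(o, K) = -5/8 + K
h(N, T) = 369 + T + 220*N (h(N, T) = (220*N + T) + 369 = (T + 220*N) + 369 = 369 + T + 220*N)
b = 14704 (b = 8*1838 = 14704)
x(B) = 1187108 - 962*B (x(B) = -962*(-1234 + B) = 1187108 - 962*B)
x(b) + h(r(-39, -15), 1293) = (1187108 - 962*14704) + (369 + 1293 + 220*(-5/8 - 15)) = (1187108 - 14145248) + (369 + 1293 + 220*(-125/8)) = -12958140 + (369 + 1293 - 6875/2) = -12958140 - 3551/2 = -25919831/2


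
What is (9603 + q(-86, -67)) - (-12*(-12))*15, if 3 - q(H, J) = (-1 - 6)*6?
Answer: 7488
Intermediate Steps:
q(H, J) = 45 (q(H, J) = 3 - (-1 - 6)*6 = 3 - (-7)*6 = 3 - 1*(-42) = 3 + 42 = 45)
(9603 + q(-86, -67)) - (-12*(-12))*15 = (9603 + 45) - (-12*(-12))*15 = 9648 - 144*15 = 9648 - 1*2160 = 9648 - 2160 = 7488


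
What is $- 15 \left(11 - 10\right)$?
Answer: $-15$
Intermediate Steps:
$- 15 \left(11 - 10\right) = - 15 \cdot 1 = \left(-1\right) 15 = -15$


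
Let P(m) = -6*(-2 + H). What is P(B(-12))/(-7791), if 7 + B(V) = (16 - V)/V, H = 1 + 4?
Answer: 6/2597 ≈ 0.0023104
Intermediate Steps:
H = 5
B(V) = -7 + (16 - V)/V
P(m) = -18 (P(m) = -6*(-2 + 5) = -6*3 = -18)
P(B(-12))/(-7791) = -18/(-7791) = -18*(-1/7791) = 6/2597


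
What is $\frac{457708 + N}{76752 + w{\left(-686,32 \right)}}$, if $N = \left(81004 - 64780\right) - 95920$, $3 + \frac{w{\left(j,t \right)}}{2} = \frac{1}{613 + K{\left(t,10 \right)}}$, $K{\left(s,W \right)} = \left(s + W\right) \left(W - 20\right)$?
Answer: $\frac{18239079}{3702995} \approx 4.9255$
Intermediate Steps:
$K{\left(s,W \right)} = \left(-20 + W\right) \left(W + s\right)$ ($K{\left(s,W \right)} = \left(W + s\right) \left(-20 + W\right) = \left(-20 + W\right) \left(W + s\right)$)
$w{\left(j,t \right)} = -6 + \frac{2}{513 - 10 t}$ ($w{\left(j,t \right)} = -6 + \frac{2}{613 + \left(10^{2} - 200 - 20 t + 10 t\right)} = -6 + \frac{2}{613 + \left(100 - 200 - 20 t + 10 t\right)} = -6 + \frac{2}{613 - \left(100 + 10 t\right)} = -6 + \frac{2}{513 - 10 t}$)
$N = -79696$ ($N = 16224 - 95920 = -79696$)
$\frac{457708 + N}{76752 + w{\left(-686,32 \right)}} = \frac{457708 - 79696}{76752 + \frac{4 \left(769 - 480\right)}{-513 + 10 \cdot 32}} = \frac{378012}{76752 + \frac{4 \left(769 - 480\right)}{-513 + 320}} = \frac{378012}{76752 + 4 \frac{1}{-193} \cdot 289} = \frac{378012}{76752 + 4 \left(- \frac{1}{193}\right) 289} = \frac{378012}{76752 - \frac{1156}{193}} = \frac{378012}{\frac{14811980}{193}} = 378012 \cdot \frac{193}{14811980} = \frac{18239079}{3702995}$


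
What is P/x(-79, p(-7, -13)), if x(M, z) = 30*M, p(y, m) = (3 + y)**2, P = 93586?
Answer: -46793/1185 ≈ -39.488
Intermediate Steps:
P/x(-79, p(-7, -13)) = 93586/((30*(-79))) = 93586/(-2370) = 93586*(-1/2370) = -46793/1185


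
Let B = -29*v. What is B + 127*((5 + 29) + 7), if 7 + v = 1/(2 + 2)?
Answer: 21611/4 ≈ 5402.8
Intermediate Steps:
v = -27/4 (v = -7 + 1/(2 + 2) = -7 + 1/4 = -27/4 ≈ -6.7500)
B = 783/4 (B = -29*(-27/4) = 783/4 ≈ 195.75)
B + 127*((5 + 29) + 7) = 783/4 + 127*((5 + 29) + 7) = 783/4 + 127*(34 + 7) = 783/4 + 127*41 = 783/4 + 5207 = 21611/4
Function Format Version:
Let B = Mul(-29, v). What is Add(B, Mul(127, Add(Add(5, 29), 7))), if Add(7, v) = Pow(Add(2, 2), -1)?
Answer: Rational(21611, 4) ≈ 5402.8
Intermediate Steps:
v = Rational(-27, 4) (v = Add(-7, Pow(Add(2, 2), -1)) = Add(-7, Pow(4, -1)) = Add(-7, Rational(1, 4)) = Rational(-27, 4) ≈ -6.7500)
B = Rational(783, 4) (B = Mul(-29, Rational(-27, 4)) = Rational(783, 4) ≈ 195.75)
Add(B, Mul(127, Add(Add(5, 29), 7))) = Add(Rational(783, 4), Mul(127, Add(Add(5, 29), 7))) = Add(Rational(783, 4), Mul(127, Add(34, 7))) = Add(Rational(783, 4), Mul(127, 41)) = Add(Rational(783, 4), 5207) = Rational(21611, 4)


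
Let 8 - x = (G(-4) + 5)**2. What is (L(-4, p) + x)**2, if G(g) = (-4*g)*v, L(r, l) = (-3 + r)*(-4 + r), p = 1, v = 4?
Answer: 22061809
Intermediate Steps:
L(r, l) = (-4 + r)*(-3 + r)
G(g) = -16*g (G(g) = -4*g*4 = -16*g)
x = -4753 (x = 8 - (-16*(-4) + 5)**2 = 8 - (64 + 5)**2 = 8 - 1*69**2 = 8 - 1*4761 = 8 - 4761 = -4753)
(L(-4, p) + x)**2 = ((12 + (-4)**2 - 7*(-4)) - 4753)**2 = ((12 + 16 + 28) - 4753)**2 = (56 - 4753)**2 = (-4697)**2 = 22061809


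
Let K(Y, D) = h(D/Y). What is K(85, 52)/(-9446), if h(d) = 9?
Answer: -9/9446 ≈ -0.00095278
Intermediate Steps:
K(Y, D) = 9
K(85, 52)/(-9446) = 9/(-9446) = 9*(-1/9446) = -9/9446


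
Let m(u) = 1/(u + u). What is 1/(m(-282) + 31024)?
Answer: 564/17497535 ≈ 3.2233e-5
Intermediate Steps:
m(u) = 1/(2*u)
1/(m(-282) + 31024) = 1/((1/2)/(-282) + 31024) = 1/((1/2)*(-1/282) + 31024) = 1/(-1/564 + 31024) = 1/(17497535/564) = 564/17497535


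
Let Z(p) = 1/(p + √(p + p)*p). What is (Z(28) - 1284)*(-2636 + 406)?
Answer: 440951503/154 - 223*√14/77 ≈ 2.8633e+6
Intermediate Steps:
Z(p) = 1/(p + √2*p^(3/2)) (Z(p) = 1/(p + √(2*p)*p) = 1/(p + (√2*√p)*p) = 1/(p + √2*p^(3/2)))
(Z(28) - 1284)*(-2636 + 406) = (1/(28 + √2*28^(3/2)) - 1284)*(-2636 + 406) = (1/(28 + √2*(56*√7)) - 1284)*(-2230) = (1/(28 + 56*√14) - 1284)*(-2230) = (-1284 + 1/(28 + 56*√14))*(-2230) = 2863320 - 2230/(28 + 56*√14)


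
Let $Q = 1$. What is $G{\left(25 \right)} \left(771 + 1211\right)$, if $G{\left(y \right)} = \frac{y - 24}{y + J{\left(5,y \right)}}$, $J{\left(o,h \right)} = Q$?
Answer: $\frac{991}{13} \approx 76.231$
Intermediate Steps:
$J{\left(o,h \right)} = 1$
$G{\left(y \right)} = \frac{-24 + y}{1 + y}$ ($G{\left(y \right)} = \frac{y - 24}{y + 1} = \frac{-24 + y}{1 + y}$)
$G{\left(25 \right)} \left(771 + 1211\right) = \frac{-24 + 25}{1 + 25} \left(771 + 1211\right) = \frac{1}{26} \cdot 1 \cdot 1982 = \frac{1}{26} \cdot 1982 = \frac{991}{13}$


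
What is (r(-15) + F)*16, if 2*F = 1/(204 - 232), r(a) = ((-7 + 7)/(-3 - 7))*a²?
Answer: -2/7 ≈ -0.28571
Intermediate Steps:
r(a) = 0 (r(a) = (0/(-10))*a² = (0*(-⅒))*a² = 0*a² = 0)
F = -1/56 (F = 1/(2*(204 - 232)) = (½)/(-28) = (½)*(-1/28) = -1/56 ≈ -0.017857)
(r(-15) + F)*16 = (0 - 1/56)*16 = -1/56*16 = -2/7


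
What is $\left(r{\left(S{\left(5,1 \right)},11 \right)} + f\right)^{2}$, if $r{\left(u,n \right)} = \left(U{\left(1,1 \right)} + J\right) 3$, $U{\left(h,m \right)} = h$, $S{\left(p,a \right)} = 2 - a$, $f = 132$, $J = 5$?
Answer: $22500$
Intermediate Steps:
$r{\left(u,n \right)} = 18$ ($r{\left(u,n \right)} = \left(1 + 5\right) 3 = 6 \cdot 3 = 18$)
$\left(r{\left(S{\left(5,1 \right)},11 \right)} + f\right)^{2} = \left(18 + 132\right)^{2} = 150^{2} = 22500$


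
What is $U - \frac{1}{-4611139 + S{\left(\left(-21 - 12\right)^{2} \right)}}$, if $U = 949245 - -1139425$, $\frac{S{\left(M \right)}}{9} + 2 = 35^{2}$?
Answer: $\frac{9608157704441}{4600132} \approx 2.0887 \cdot 10^{6}$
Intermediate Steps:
$S{\left(M \right)} = 11007$ ($S{\left(M \right)} = -18 + 9 \cdot 35^{2} = -18 + 9 \cdot 1225 = -18 + 11025 = 11007$)
$U = 2088670$ ($U = 949245 + 1139425 = 2088670$)
$U - \frac{1}{-4611139 + S{\left(\left(-21 - 12\right)^{2} \right)}} = 2088670 - \frac{1}{-4611139 + 11007} = 2088670 - \frac{1}{-4600132} = 2088670 - - \frac{1}{4600132} = 2088670 + \frac{1}{4600132} = \frac{9608157704441}{4600132}$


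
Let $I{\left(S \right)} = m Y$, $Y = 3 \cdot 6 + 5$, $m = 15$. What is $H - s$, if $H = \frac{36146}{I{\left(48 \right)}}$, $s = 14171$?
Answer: $- \frac{4852849}{345} \approx -14066.0$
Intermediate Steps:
$Y = 23$ ($Y = 18 + 5 = 23$)
$I{\left(S \right)} = 345$ ($I{\left(S \right)} = 15 \cdot 23 = 345$)
$H = \frac{36146}{345} \approx 104.77$
$H - s = \frac{36146}{345} - 14171 = - \frac{4852849}{345}$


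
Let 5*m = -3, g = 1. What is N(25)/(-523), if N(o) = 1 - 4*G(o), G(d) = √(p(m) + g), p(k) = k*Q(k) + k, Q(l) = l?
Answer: -1/523 + 4*√19/2615 ≈ 0.0047555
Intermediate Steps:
m = -⅗ (m = (⅕)*(-3) = -⅗ ≈ -0.60000)
p(k) = k + k² (p(k) = k*k + k = k² + k = k + k²)
G(d) = √19/5 (G(d) = √(-3*(1 - ⅗)/5 + 1) = √(-⅗*⅖ + 1) = √(-6/25 + 1) = √(19/25) = √19/5)
N(o) = 1 - 4*√19/5
N(25)/(-523) = (1 - 4*√19/5)/(-523) = (1 - 4*√19/5)*(-1/523) = -1/523 + 4*√19/2615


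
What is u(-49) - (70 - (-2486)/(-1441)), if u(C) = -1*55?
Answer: -16149/131 ≈ -123.27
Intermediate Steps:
u(C) = -55
u(-49) - (70 - (-2486)/(-1441)) = -55 - (70 - (-2486)/(-1441)) = -55 - (70 - (-2486)*(-1)/1441) = -55 - (70 - 1*226/131) = -55 - (70 - 226/131) = -55 - 1*8944/131 = -55 - 8944/131 = -16149/131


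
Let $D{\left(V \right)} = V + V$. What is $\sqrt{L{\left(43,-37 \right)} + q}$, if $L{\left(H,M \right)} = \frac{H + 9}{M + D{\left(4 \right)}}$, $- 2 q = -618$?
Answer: $\frac{\sqrt{258361}}{29} \approx 17.527$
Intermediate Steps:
$q = 309$ ($q = \left(- \frac{1}{2}\right) \left(-618\right) = 309$)
$D{\left(V \right)} = 2 V$
$L{\left(H,M \right)} = \frac{9 + H}{8 + M}$ ($L{\left(H,M \right)} = \frac{H + 9}{M + 2 \cdot 4} = \frac{9 + H}{M + 8} = \frac{9 + H}{8 + M}$)
$\sqrt{L{\left(43,-37 \right)} + q} = \sqrt{\frac{9 + 43}{8 - 37} + 309} = \sqrt{\frac{1}{-29} \cdot 52 + 309} = \sqrt{\left(- \frac{1}{29}\right) 52 + 309} = \sqrt{- \frac{52}{29} + 309} = \sqrt{\frac{8909}{29}} = \frac{\sqrt{258361}}{29}$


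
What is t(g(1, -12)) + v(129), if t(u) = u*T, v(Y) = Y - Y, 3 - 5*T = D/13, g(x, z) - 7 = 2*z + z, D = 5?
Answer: -986/65 ≈ -15.169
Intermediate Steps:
g(x, z) = 7 + 3*z (g(x, z) = 7 + (2*z + z) = 7 + 3*z)
T = 34/65 (T = ⅗ - 1/13 = 34/65 ≈ 0.52308)
v(Y) = 0
t(u) = 34*u/65 (t(u) = u*(34/65) = 34*u/65)
t(g(1, -12)) + v(129) = 34*(7 + 3*(-12))/65 + 0 = 34*(7 - 36)/65 + 0 = (34/65)*(-29) + 0 = -986/65 + 0 = -986/65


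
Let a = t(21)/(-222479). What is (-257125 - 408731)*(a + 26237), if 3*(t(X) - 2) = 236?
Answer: -228630722733312/13087 ≈ -1.7470e+10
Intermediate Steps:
t(X) = 242/3 (t(X) = 2 + (⅓)*236 = 2 + 236/3 = 242/3)
a = -242/667437 (a = (242/3)/(-222479) = (242/3)*(-1/222479) = -242/667437 ≈ -0.00036258)
(-257125 - 408731)*(a + 26237) = (-257125 - 408731)*(-242/667437 + 26237) = -665856*17511544327/667437 = -228630722733312/13087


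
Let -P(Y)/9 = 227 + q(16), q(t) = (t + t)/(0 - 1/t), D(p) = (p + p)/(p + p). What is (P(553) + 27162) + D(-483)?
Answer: 29728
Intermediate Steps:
D(p) = 1 (D(p) = (2*p)/((2*p)) = (2*p)*(1/(2*p)) = 1)
q(t) = -2*t² (q(t) = (2*t)/((-1/t)) = (2*t)*(-t) = -2*t²)
P(Y) = 2565 (P(Y) = -9*(227 - 2*16²) = -9*(227 - 2*256) = -9*(227 - 512) = -9*(-285) = 2565)
(P(553) + 27162) + D(-483) = (2565 + 27162) + 1 = 29727 + 1 = 29728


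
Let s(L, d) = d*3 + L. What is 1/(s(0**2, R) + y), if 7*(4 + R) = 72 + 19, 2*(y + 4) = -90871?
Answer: -2/90825 ≈ -2.2020e-5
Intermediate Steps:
y = -90879/2 (y = -4 + (1/2)*(-90871) = -4 - 90871/2 = -90879/2 ≈ -45440.)
R = 9 (R = -4 + (72 + 19)/7 = -4 + (1/7)*91 = -4 + 13 = 9)
s(L, d) = L + 3*d (s(L, d) = 3*d + L = L + 3*d)
1/(s(0**2, R) + y) = 1/((0**2 + 3*9) - 90879/2) = 1/((0 + 27) - 90879/2) = 1/(27 - 90879/2) = 1/(-90825/2) = -2/90825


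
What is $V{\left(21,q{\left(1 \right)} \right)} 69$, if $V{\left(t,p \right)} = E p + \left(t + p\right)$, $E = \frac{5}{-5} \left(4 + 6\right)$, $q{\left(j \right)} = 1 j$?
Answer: $828$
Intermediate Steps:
$q{\left(j \right)} = j$
$E = -10$ ($E = 5 \left(- \frac{1}{5}\right) 10 = \left(-1\right) 10 = -10$)
$V{\left(t,p \right)} = t - 9 p$ ($V{\left(t,p \right)} = - 10 p + \left(t + p\right) = - 10 p + \left(p + t\right) = t - 9 p$)
$V{\left(21,q{\left(1 \right)} \right)} 69 = \left(21 - 9\right) 69 = 12 \cdot 69 = 828$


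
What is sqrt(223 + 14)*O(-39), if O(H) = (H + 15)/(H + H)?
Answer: 4*sqrt(237)/13 ≈ 4.7369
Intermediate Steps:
O(H) = (15 + H)/(2*H) (O(H) = (15 + H)/((2*H)) = (15 + H)*(1/(2*H)) = (15 + H)/(2*H))
sqrt(223 + 14)*O(-39) = sqrt(223 + 14)*((1/2)*(15 - 39)/(-39)) = sqrt(237)*((1/2)*(-1/39)*(-24)) = sqrt(237)*(4/13) = 4*sqrt(237)/13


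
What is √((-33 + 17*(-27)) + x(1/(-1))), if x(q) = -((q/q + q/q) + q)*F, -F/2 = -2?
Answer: 4*I*√31 ≈ 22.271*I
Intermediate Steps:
F = 4 (F = -2*(-2) = 4)
x(q) = -8 - 4*q (x(q) = -((q/q + q/q) + q)*4 = -((1 + 1) + q)*4 = -(2 + q)*4 = -(8 + 4*q) = -8 - 4*q)
√((-33 + 17*(-27)) + x(1/(-1))) = √((-33 + 17*(-27)) + (-8 - 4/(-1))) = √((-33 - 459) + (-8 - 4*(-1))) = √(-492 + (-8 + 4)) = √(-492 - 4) = √(-496) = 4*I*√31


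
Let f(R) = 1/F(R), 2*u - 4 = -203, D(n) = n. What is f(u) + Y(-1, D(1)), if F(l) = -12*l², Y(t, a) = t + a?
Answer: -1/118803 ≈ -8.4173e-6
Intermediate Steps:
Y(t, a) = a + t
u = -199/2 (u = 2 + (½)*(-203) = 2 - 203/2 = -199/2 ≈ -99.500)
f(R) = -1/(12*R²) (f(R) = 1/(-12*R²) = -1/(12*R²))
f(u) + Y(-1, D(1)) = -1/(12*(-199/2)²) + (1 - 1) = -1/12*4/39601 + 0 = -1/118803 + 0 = -1/118803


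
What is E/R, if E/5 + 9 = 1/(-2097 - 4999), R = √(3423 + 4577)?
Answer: -12773*√5/56768 ≈ -0.50312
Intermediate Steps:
R = 40*√5 (R = √8000 = 40*√5 ≈ 89.443)
E = -319325/7096 (E = -45 + 5/(-2097 - 4999) = -45 + 5/(-7096) = -45 + 5*(-1/7096) = -45 - 5/7096 = -319325/7096 ≈ -45.001)
E/R = -319325*√5/200/7096 = -12773*√5/56768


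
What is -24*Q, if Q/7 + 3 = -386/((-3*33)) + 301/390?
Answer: -602084/2145 ≈ -280.69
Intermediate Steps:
Q = 150521/12870 (Q = -21 + 7*(-386/((-3*33)) + 301/390) = -21 + 7*(-386/(-99) + 301*(1/390)) = -21 + 7*(-386*(-1/99) + 301/390) = -21 + 7*(386/99 + 301/390) = -21 + 7*(60113/12870) = -21 + 420791/12870 = 150521/12870 ≈ 11.695)
-24*Q = -24*150521/12870 = -602084/2145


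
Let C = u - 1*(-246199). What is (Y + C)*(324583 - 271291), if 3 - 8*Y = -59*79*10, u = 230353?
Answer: 51413843367/2 ≈ 2.5707e+10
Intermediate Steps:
C = 476552 (C = 230353 - 1*(-246199) = 230353 + 246199 = 476552)
Y = 46613/8 (Y = 3/8 - (-59*79)*10/8 = 3/8 - (-4661)*10/8 = 3/8 - ⅛*(-46610) = 3/8 + 23305/4 = 46613/8 ≈ 5826.6)
(Y + C)*(324583 - 271291) = (46613/8 + 476552)*(324583 - 271291) = (3859029/8)*53292 = 51413843367/2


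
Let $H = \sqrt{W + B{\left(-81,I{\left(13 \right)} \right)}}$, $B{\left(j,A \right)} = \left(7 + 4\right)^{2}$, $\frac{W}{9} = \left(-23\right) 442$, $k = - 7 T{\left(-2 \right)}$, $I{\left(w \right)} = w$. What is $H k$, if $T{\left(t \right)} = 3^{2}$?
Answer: $- 63 i \sqrt{91373} \approx - 19044.0 i$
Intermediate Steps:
$T{\left(t \right)} = 9$
$k = -63$ ($k = \left(-7\right) 9 = -63$)
$W = -91494$ ($W = 9 \left(\left(-23\right) 442\right) = 9 \left(-10166\right) = -91494$)
$B{\left(j,A \right)} = 121$ ($B{\left(j,A \right)} = 11^{2} = 121$)
$H = i \sqrt{91373}$ ($H = \sqrt{-91494 + 121} = \sqrt{-91373} = i \sqrt{91373} \approx 302.28 i$)
$H k = i \sqrt{91373} \left(-63\right) = - 63 i \sqrt{91373}$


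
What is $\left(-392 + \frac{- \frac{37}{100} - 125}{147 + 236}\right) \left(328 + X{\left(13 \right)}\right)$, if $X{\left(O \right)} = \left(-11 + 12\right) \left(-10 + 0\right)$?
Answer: $- \frac{2389155783}{19150} \approx -1.2476 \cdot 10^{5}$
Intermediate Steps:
$X{\left(O \right)} = -10$ ($X{\left(O \right)} = 1 \left(-10\right) = -10$)
$\left(-392 + \frac{- \frac{37}{100} - 125}{147 + 236}\right) \left(328 + X{\left(13 \right)}\right) = \left(-392 + \frac{- \frac{37}{100} - 125}{147 + 236}\right) \left(328 - 10\right) = \left(-392 + \frac{\left(-37\right) \frac{1}{100} - 125}{383}\right) 318 = \left(-392 + \left(- \frac{37}{100} - 125\right) \frac{1}{383}\right) 318 = \left(-392 - \frac{12537}{38300}\right) 318 = \left(- \frac{15026137}{38300}\right) 318 = - \frac{2389155783}{19150}$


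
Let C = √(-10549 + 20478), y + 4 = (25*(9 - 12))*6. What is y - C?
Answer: -454 - √9929 ≈ -553.64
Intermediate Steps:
y = -454 (y = -4 + (25*(9 - 12))*6 = -4 + (25*(-3))*6 = -4 - 75*6 = -4 - 450 = -454)
C = √9929 ≈ 99.644
y - C = -454 - √9929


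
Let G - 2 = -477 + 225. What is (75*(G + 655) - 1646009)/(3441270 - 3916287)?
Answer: 1615634/475017 ≈ 3.4012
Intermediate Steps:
G = -250 (G = 2 + (-477 + 225) = 2 - 252 = -250)
(75*(G + 655) - 1646009)/(3441270 - 3916287) = (75*(-250 + 655) - 1646009)/(3441270 - 3916287) = (75*405 - 1646009)/(-475017) = (30375 - 1646009)*(-1/475017) = -1615634*(-1/475017) = 1615634/475017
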